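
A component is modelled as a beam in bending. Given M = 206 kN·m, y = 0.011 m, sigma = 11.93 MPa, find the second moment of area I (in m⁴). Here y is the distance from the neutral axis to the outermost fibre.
Model: a beam in bending, so sigma = (M·y) / I.
Solve for I: I = (M·y) / sigma.
Convert to SI units:
  M = 206 kN·m = 206000 N·m
  sigma = 11.93 MPa = 1.193 × 10⁷ Pa
Substitute:
  I = (206000 × 0.011) / (1.193 × 10⁷)
  I = 0.0001899 m⁴
Final answer: I = 0.0001899 m⁴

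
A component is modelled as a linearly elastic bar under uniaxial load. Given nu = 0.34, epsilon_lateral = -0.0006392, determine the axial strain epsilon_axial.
Model: a linearly elastic bar under uniaxial load, so epsilon_lateral = -nu·epsilon_axial.
Solve for epsilon_axial: epsilon_axial = -epsilon_lateral / nu.
Substitute:
  epsilon_axial = -(-0.0006392) / 0.34
  epsilon_axial = 0.00188
Final answer: epsilon_axial = 0.00188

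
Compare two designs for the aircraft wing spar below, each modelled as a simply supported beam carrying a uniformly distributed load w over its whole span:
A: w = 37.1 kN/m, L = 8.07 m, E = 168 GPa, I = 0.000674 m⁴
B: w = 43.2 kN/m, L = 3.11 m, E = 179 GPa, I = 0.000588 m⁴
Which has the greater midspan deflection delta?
Model: a simply supported beam carrying a uniformly distributed load w over its whole span, so delta = (5·w·L^4) / (384·E·I) (SI units).
  A: delta = (5 × 37100 × 8.07^4) / (384 × (1.68 × 10¹¹) × 0.000674) = 0.01809 m = 18.09 mm
  B: delta = (5 × 43200 × 3.11^4) / (384 × (1.79 × 10¹¹) × 0.000588) = 0.0005 m = 0.5 mm
18.09 mm > 0.5 mm, so A is larger.
Final answer: A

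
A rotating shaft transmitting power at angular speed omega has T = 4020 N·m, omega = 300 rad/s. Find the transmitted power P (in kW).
Model: a rotating shaft transmitting power at angular speed omega, so P = T·omega.
Substitute:
  P = 4020 × 300
  P = 1.206 × 10⁶ W
Convert: P = 1.206 × 10⁶ W = 1206 kW
Final answer: P = 1206 kW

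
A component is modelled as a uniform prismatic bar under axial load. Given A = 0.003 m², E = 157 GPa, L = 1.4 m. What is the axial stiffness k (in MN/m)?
Model: a uniform prismatic bar under axial load, so k = (A·E) / L.
Convert to SI units:
  E = 157 GPa = 1.57 × 10¹¹ Pa
Substitute:
  k = (0.003 × (1.57 × 10¹¹)) / 1.4
  k = 3.364 × 10⁸ N/m
Convert: k = 3.364 × 10⁸ N/m = 336.4 MN/m
Final answer: k = 336.4 MN/m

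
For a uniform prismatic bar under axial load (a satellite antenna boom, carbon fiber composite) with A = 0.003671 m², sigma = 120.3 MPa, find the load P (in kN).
Model: a uniform prismatic bar under axial load, so sigma = P / A.
Solve for P: P = sigma·A.
Convert to SI units:
  sigma = 120.3 MPa = 1.203 × 10⁸ Pa
Substitute:
  P = (1.203 × 10⁸) × 0.003671
  P = 441600 N
Convert: P = 441600 N = 441.6 kN
Final answer: P = 441.6 kN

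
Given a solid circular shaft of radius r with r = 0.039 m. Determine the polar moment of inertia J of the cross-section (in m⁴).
Model: a solid circular shaft of radius r, so J = (π·r^4) / 2.
Substitute:
  J = (π × 0.039^4) / 2
  J = 3.634 × 10⁻⁶ m⁴
Final answer: J = 3.634 × 10⁻⁶ m⁴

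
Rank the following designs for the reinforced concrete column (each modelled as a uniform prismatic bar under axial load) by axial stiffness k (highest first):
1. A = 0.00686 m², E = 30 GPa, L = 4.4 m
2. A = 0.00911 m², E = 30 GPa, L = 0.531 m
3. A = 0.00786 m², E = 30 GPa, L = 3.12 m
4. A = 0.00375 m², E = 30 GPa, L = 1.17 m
Model: a uniform prismatic bar under axial load, so k = (A·E) / L (SI units).
  Case 1: k = (0.00686 × (3 × 10¹⁰)) / 4.4 = 4.677 × 10⁷ N/m = 46.77 MN/m
  Case 2: k = (0.00911 × (3 × 10¹⁰)) / 0.531 = 5.147 × 10⁸ N/m = 514.7 MN/m
  Case 3: k = (0.00786 × (3 × 10¹⁰)) / 3.12 = 7.558 × 10⁷ N/m = 75.58 MN/m
  Case 4: k = (0.00375 × (3 × 10¹⁰)) / 1.17 = 9.615 × 10⁷ N/m = 96.15 MN/m
Ordering: 514.7 MN/m (case 2) > 96.15 MN/m (case 4) > 75.58 MN/m (case 3) > 46.77 MN/m (case 1)
Final answer: 2, 4, 3, 1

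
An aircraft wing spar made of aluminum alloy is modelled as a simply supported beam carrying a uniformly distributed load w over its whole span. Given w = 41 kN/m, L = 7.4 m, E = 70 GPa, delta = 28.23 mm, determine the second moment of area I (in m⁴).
Model: a simply supported beam carrying a uniformly distributed load w over its whole span, so delta = (5·w·L^4) / (384·E·I).
Solve for I: I = (5·w·L^4) / (384·delta·E).
Convert to SI units:
  w = 41 kN/m = 41000 N/m
  E = 70 GPa = 7 × 10¹⁰ Pa
  delta = 28.23 mm = 0.02823 m
Substitute:
  I = (5 × 41000 × 7.4^4) / (384 × 0.02823 × (7 × 10¹⁰))
  I = 0.0008101 m⁴
Final answer: I = 0.0008101 m⁴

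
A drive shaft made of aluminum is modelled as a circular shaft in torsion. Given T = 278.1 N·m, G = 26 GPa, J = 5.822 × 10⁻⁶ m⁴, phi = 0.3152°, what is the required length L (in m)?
Model: a circular shaft in torsion, so phi = (T·L) / (G·J).
Solve for L: L = (phi·G·J) / T.
Convert to SI units:
  G = 26 GPa = 2.6 × 10¹⁰ Pa
  phi = 0.3152° = 0.005501 rad
Substitute:
  L = (0.005501 × (2.6 × 10¹⁰) × (5.822 × 10⁻⁶)) / 278.1
  L = 2.994 m
Final answer: L = 2.994 m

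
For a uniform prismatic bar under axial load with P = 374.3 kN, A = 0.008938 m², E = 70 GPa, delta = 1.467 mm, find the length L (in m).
Model: a uniform prismatic bar under axial load, so delta = (P·L) / (A·E).
Solve for L: L = (delta·A·E) / P.
Convert to SI units:
  P = 374.3 kN = 374300 N
  E = 70 GPa = 7 × 10¹⁰ Pa
  delta = 1.467 mm = 0.001467 m
Substitute:
  L = (0.001467 × 0.008938 × (7 × 10¹⁰)) / 374300
  L = 2.452 m
Final answer: L = 2.452 m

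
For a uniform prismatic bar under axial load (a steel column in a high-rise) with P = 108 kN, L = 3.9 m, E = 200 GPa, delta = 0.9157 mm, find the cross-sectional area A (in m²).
Model: a uniform prismatic bar under axial load, so delta = (P·L) / (A·E).
Solve for A: A = (P·L) / (delta·E).
Convert to SI units:
  P = 108 kN = 108000 N
  E = 200 GPa = 2 × 10¹¹ Pa
  delta = 0.9157 mm = 0.0009157 m
Substitute:
  A = (108000 × 3.9) / (0.0009157 × (2 × 10¹¹))
  A = 0.0023 m²
Final answer: A = 0.0023 m²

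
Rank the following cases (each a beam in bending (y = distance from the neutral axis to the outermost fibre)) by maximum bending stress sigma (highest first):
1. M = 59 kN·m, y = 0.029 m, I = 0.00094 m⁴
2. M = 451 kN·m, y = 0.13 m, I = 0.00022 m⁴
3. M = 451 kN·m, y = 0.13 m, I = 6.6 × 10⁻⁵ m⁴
Model: a beam in bending (y = distance from the neutral axis to the outermost fibre), so sigma = (M·y) / I (SI units).
  Case 1: sigma = (59000 × 0.029) / 0.00094 = 1.82 × 10⁶ Pa = 1.82 MPa
  Case 2: sigma = (451000 × 0.13) / 0.00022 = 2.665 × 10⁸ Pa = 266.5 MPa
  Case 3: sigma = (451000 × 0.13) / (6.6 × 10⁻⁵) = 8.883 × 10⁸ Pa = 888.3 MPa
Ordering: 888.3 MPa (case 3) > 266.5 MPa (case 2) > 1.82 MPa (case 1)
Final answer: 3, 2, 1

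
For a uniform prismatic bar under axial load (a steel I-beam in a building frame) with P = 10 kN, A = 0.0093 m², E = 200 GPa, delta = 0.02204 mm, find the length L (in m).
Model: a uniform prismatic bar under axial load, so delta = (P·L) / (A·E).
Solve for L: L = (delta·A·E) / P.
Convert to SI units:
  P = 10 kN = 10000 N
  E = 200 GPa = 2 × 10¹¹ Pa
  delta = 0.02204 mm = 2.204 × 10⁻⁵ m
Substitute:
  L = ((2.204 × 10⁻⁵) × 0.0093 × (2 × 10¹¹)) / 10000
  L = 4.099 m
Final answer: L = 4.099 m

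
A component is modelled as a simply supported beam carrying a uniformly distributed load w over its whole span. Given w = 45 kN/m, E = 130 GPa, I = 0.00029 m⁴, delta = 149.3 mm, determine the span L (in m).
Model: a simply supported beam carrying a uniformly distributed load w over its whole span, so delta = (5·w·L^4) / (384·E·I).
Solve for L: L = ((384·delta·E·I) / (5·w))^(1/4).
Convert to SI units:
  w = 45 kN/m = 45000 N/m
  E = 130 GPa = 1.3 × 10¹¹ Pa
  delta = 149.3 mm = 0.1493 m
Substitute:
  L = ((384 × 0.1493 × (1.3 × 10¹¹) × 0.00029) / (5 × 45000))^(1/4)
  L = 9.9 m
Final answer: L = 9.9 m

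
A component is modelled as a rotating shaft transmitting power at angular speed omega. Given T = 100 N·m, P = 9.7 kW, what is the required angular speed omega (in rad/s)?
Model: a rotating shaft transmitting power at angular speed omega, so P = T·omega.
Solve for omega: omega = P / T.
Convert to SI units:
  P = 9.7 kW = 9700 W
Substitute:
  omega = 9700 / 100
  omega = 97 rad/s
Final answer: omega = 97 rad/s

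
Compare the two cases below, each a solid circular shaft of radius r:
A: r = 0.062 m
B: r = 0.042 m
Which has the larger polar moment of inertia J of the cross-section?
Model: a solid circular shaft of radius r, so J = (π·r^4) / 2 (SI units).
  A: J = (π × 0.062^4) / 2 = 2.321 × 10⁻⁵ m⁴
  B: J = (π × 0.042^4) / 2 = 4.888 × 10⁻⁶ m⁴
2.321 × 10⁻⁵ m⁴ > 4.888 × 10⁻⁶ m⁴, so A is larger.
Final answer: A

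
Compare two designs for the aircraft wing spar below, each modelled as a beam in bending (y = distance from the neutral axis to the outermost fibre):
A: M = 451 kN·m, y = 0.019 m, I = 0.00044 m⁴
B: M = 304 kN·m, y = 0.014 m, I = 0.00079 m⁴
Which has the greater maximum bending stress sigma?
Model: a beam in bending (y = distance from the neutral axis to the outermost fibre), so sigma = (M·y) / I (SI units).
  A: sigma = (451000 × 0.019) / 0.00044 = 1.948 × 10⁷ Pa = 19.48 MPa
  B: sigma = (304000 × 0.014) / 0.00079 = 5.387 × 10⁶ Pa = 5.387 MPa
19.48 MPa > 5.387 MPa, so A is larger.
Final answer: A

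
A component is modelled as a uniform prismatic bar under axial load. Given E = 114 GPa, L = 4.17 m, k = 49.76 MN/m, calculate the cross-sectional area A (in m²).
Model: a uniform prismatic bar under axial load, so k = (A·E) / L.
Solve for A: A = (k·L) / E.
Convert to SI units:
  E = 114 GPa = 1.14 × 10¹¹ Pa
  k = 49.76 MN/m = 4.976 × 10⁷ N/m
Substitute:
  A = ((4.976 × 10⁷) × 4.17) / (1.14 × 10¹¹)
  A = 0.00182 m²
Final answer: A = 0.00182 m²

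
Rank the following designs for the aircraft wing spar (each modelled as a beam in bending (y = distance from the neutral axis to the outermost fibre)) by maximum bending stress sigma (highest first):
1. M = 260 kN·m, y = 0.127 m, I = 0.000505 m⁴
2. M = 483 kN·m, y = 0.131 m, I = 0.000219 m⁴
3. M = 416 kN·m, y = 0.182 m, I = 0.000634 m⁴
Model: a beam in bending (y = distance from the neutral axis to the outermost fibre), so sigma = (M·y) / I (SI units).
  Case 1: sigma = (260000 × 0.127) / 0.000505 = 6.539 × 10⁷ Pa = 65.39 MPa
  Case 2: sigma = (483000 × 0.131) / 0.000219 = 2.889 × 10⁸ Pa = 288.9 MPa
  Case 3: sigma = (416000 × 0.182) / 0.000634 = 1.194 × 10⁸ Pa = 119.4 MPa
Ordering: 288.9 MPa (case 2) > 119.4 MPa (case 3) > 65.39 MPa (case 1)
Final answer: 2, 3, 1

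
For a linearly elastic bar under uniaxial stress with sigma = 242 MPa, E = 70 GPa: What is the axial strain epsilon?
Model: a linearly elastic bar under uniaxial stress, so epsilon = sigma / E.
Convert to SI units:
  sigma = 242 MPa = 2.42 × 10⁸ Pa
  E = 70 GPa = 7 × 10¹⁰ Pa
Substitute:
  epsilon = (2.42 × 10⁸) / (7 × 10¹⁰)
  epsilon = 0.003457
Final answer: epsilon = 0.003457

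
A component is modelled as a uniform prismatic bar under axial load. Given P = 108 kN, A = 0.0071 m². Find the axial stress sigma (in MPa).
Model: a uniform prismatic bar under axial load, so sigma = P / A.
Convert to SI units:
  P = 108 kN = 108000 N
Substitute:
  sigma = 108000 / 0.0071
  sigma = 1.521 × 10⁷ Pa
Convert: sigma = 1.521 × 10⁷ Pa = 15.21 MPa
Final answer: sigma = 15.21 MPa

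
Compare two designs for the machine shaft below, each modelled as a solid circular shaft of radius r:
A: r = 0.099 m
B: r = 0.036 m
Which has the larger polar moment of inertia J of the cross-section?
Model: a solid circular shaft of radius r, so J = (π·r^4) / 2 (SI units).
  A: J = (π × 0.099^4) / 2 = 0.0001509 m⁴
  B: J = (π × 0.036^4) / 2 = 2.638 × 10⁻⁶ m⁴
0.0001509 m⁴ > 2.638 × 10⁻⁶ m⁴, so A is larger.
Final answer: A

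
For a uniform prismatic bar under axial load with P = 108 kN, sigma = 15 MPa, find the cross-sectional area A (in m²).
Model: a uniform prismatic bar under axial load, so sigma = P / A.
Solve for A: A = P / sigma.
Convert to SI units:
  P = 108 kN = 108000 N
  sigma = 15 MPa = 1.5 × 10⁷ Pa
Substitute:
  A = 108000 / (1.5 × 10⁷)
  A = 0.0072 m²
Final answer: A = 0.0072 m²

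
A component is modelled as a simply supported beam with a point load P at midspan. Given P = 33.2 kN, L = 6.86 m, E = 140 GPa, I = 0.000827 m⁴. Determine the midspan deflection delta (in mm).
Model: a simply supported beam with a point load P at midspan, so delta = (P·L^3) / (48·E·I).
Convert to SI units:
  P = 33.2 kN = 33200 N
  E = 140 GPa = 1.4 × 10¹¹ Pa
Substitute:
  delta = (33200 × 6.86^3) / (48 × (1.4 × 10¹¹) × 0.000827)
  delta = 0.001929 m
Convert: delta = 0.001929 m = 1.929 mm
Final answer: delta = 1.929 mm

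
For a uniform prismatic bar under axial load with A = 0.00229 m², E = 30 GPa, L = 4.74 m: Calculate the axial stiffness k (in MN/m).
Model: a uniform prismatic bar under axial load, so k = (A·E) / L.
Convert to SI units:
  E = 30 GPa = 3 × 10¹⁰ Pa
Substitute:
  k = (0.00229 × (3 × 10¹⁰)) / 4.74
  k = 1.449 × 10⁷ N/m
Convert: k = 1.449 × 10⁷ N/m = 14.49 MN/m
Final answer: k = 14.49 MN/m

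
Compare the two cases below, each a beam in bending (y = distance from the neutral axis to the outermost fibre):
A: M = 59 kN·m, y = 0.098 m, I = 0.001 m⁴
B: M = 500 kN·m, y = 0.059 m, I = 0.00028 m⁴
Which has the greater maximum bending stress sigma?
Model: a beam in bending (y = distance from the neutral axis to the outermost fibre), so sigma = (M·y) / I (SI units).
  A: sigma = (59000 × 0.098) / 0.001 = 5.782 × 10⁶ Pa = 5.782 MPa
  B: sigma = (500000 × 0.059) / 0.00028 = 1.054 × 10⁸ Pa = 105.4 MPa
105.4 MPa > 5.782 MPa, so B is larger.
Final answer: B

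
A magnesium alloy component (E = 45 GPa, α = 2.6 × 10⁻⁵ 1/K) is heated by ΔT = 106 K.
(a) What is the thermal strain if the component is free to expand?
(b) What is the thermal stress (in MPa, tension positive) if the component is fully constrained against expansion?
(a) Free thermal strain ε_th = α·ΔT = (2.6 × 10⁻⁵) × 106 = 0.002756
(b) Fully constrained, the expansion is suppressed, so σ = -E·α·ΔT. Convert E = 45 GPa = 4.5 × 10¹⁰ Pa.
  σ = -(4.5 × 10¹⁰) × (2.6 × 10⁻⁵) × 106 = -1.24 × 10⁸ Pa = -124 MPa (compressive)
Final answer: (a) ε_th = 0.002756, (b) σ = -124 MPa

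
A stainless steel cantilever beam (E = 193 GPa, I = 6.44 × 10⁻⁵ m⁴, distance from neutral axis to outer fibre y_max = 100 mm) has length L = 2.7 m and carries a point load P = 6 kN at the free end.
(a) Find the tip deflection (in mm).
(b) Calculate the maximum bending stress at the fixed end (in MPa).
(a) Tip deflection of a cantilever with an end point load: δ = P·L^3 / (3·E·I). Convert P = 6 kN = 6000 N, E = 193 GPa = 1.93 × 10¹¹ Pa.
  δ = (6000 × 2.7^3) / (3 × (1.93 × 10¹¹) × (6.44 × 10⁻⁵)) = 0.003167 m = 3.167 mm
(b) Maximum bending moment at the fixed end: M = P·L = 6000 × 2.7 = 16200 N·m. Convert y_max = 100 mm = 0.1 m.
  σ = M·y_max / I = (16200 × 0.1) / (6.44 × 10⁻⁵) = 2.516 × 10⁷ Pa = 25.16 MPa
Final answer: (a) δ = 3.167 mm, (b) σ = 25.16 MPa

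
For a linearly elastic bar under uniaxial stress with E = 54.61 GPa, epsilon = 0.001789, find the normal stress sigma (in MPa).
Model: a linearly elastic bar under uniaxial stress, so epsilon = sigma / E.
Solve for sigma: sigma = epsilon·E.
Convert to SI units:
  E = 54.61 GPa = 5.461 × 10¹⁰ Pa
Substitute:
  sigma = 0.001789 × (5.461 × 10¹⁰)
  sigma = 9.77 × 10⁷ Pa
Convert: sigma = 9.77 × 10⁷ Pa = 97.7 MPa
Final answer: sigma = 97.7 MPa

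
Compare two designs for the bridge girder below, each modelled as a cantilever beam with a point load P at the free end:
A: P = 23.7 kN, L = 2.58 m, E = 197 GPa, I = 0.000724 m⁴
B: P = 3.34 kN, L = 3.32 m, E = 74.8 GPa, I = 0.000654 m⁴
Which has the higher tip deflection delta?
Model: a cantilever beam with a point load P at the free end, so delta = (P·L^3) / (3·E·I) (SI units).
  A: delta = (23700 × 2.58^3) / (3 × (1.97 × 10¹¹) × 0.000724) = 0.0009512 m = 0.9512 mm
  B: delta = (3340 × 3.32^3) / (3 × (7.48 × 10¹⁰) × 0.000654) = 0.0008328 m = 0.8328 mm
0.9512 mm > 0.8328 mm, so A is larger.
Final answer: A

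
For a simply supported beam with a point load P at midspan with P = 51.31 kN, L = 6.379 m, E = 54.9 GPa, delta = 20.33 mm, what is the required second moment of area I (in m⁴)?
Model: a simply supported beam with a point load P at midspan, so delta = (P·L^3) / (48·E·I).
Solve for I: I = (P·L^3) / (48·delta·E).
Convert to SI units:
  P = 51.31 kN = 51310 N
  E = 54.9 GPa = 5.49 × 10¹⁰ Pa
  delta = 20.33 mm = 0.02033 m
Substitute:
  I = (51310 × 6.379^3) / (48 × 0.02033 × (5.49 × 10¹⁰))
  I = 0.0002486 m⁴
Final answer: I = 0.0002486 m⁴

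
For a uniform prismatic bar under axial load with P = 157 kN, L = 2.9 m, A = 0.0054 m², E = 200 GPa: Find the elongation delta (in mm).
Model: a uniform prismatic bar under axial load, so delta = (P·L) / (A·E).
Convert to SI units:
  P = 157 kN = 157000 N
  E = 200 GPa = 2 × 10¹¹ Pa
Substitute:
  delta = (157000 × 2.9) / (0.0054 × (2 × 10¹¹))
  delta = 0.0004216 m
Convert: delta = 0.0004216 m = 0.4216 mm
Final answer: delta = 0.4216 mm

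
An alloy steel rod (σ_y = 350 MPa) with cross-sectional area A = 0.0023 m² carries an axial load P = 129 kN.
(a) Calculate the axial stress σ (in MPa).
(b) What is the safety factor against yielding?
(a) Axial stress σ = P/A. Convert P = 129 kN = 129000 N.
  σ = 129000 / 0.0023 = 5.609 × 10⁷ Pa = 56.09 MPa
(b) Safety factor SF = σ_y/σ = 350 / 56.09 = 6.24
Final answer: (a) σ = 56.09 MPa, (b) SF = 6.24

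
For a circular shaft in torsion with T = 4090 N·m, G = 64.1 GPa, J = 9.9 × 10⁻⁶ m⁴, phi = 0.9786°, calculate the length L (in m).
Model: a circular shaft in torsion, so phi = (T·L) / (G·J).
Solve for L: L = (phi·G·J) / T.
Convert to SI units:
  G = 64.1 GPa = 6.41 × 10¹⁰ Pa
  phi = 0.9786° = 0.01708 rad
Substitute:
  L = (0.01708 × (6.41 × 10¹⁰) × (9.9 × 10⁻⁶)) / 4090
  L = 2.65 m
Final answer: L = 2.65 m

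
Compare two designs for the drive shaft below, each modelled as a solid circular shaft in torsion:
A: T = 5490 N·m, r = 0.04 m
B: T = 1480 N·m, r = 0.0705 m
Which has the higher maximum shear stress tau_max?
Model: a solid circular shaft in torsion, so tau_max = (2·T) / (π·r^3) (SI units).
  A: tau_max = (2 × 5490) / (π × 0.04^3) = 5.461 × 10⁷ Pa = 54.61 MPa
  B: tau_max = (2 × 1480) / (π × 0.0705^3) = 2.689 × 10⁶ Pa = 2.689 MPa
54.61 MPa > 2.689 MPa, so A is larger.
Final answer: A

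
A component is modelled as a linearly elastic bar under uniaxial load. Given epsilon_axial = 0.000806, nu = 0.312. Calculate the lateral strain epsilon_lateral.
Model: a linearly elastic bar under uniaxial load, so epsilon_lateral = -nu·epsilon_axial.
Substitute:
  epsilon_lateral = -(0.312 × 0.000806)
  epsilon_lateral = -0.0002515
Final answer: epsilon_lateral = -0.0002515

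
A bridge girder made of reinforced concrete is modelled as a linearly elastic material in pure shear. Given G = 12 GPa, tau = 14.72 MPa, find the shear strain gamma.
Model: a linearly elastic material in pure shear, so tau = G·gamma.
Solve for gamma: gamma = tau / G.
Convert to SI units:
  G = 12 GPa = 1.2 × 10¹⁰ Pa
  tau = 14.72 MPa = 1.472 × 10⁷ Pa
Substitute:
  gamma = (1.472 × 10⁷) / (1.2 × 10¹⁰)
  gamma = 0.001227
Final answer: gamma = 0.001227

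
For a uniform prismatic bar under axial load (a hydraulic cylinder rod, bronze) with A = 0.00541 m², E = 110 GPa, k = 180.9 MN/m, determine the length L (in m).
Model: a uniform prismatic bar under axial load, so k = (A·E) / L.
Solve for L: L = (A·E) / k.
Convert to SI units:
  E = 110 GPa = 1.1 × 10¹¹ Pa
  k = 180.9 MN/m = 1.809 × 10⁸ N/m
Substitute:
  L = (0.00541 × (1.1 × 10¹¹)) / (1.809 × 10⁸)
  L = 3.29 m
Final answer: L = 3.29 m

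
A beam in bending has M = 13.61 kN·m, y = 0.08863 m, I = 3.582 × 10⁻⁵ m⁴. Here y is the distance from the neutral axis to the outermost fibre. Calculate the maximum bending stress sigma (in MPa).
Model: a beam in bending, so sigma = (M·y) / I.
Convert to SI units:
  M = 13.61 kN·m = 13610 N·m
Substitute:
  sigma = (13610 × 0.08863) / (3.582 × 10⁻⁵)
  sigma = 3.368 × 10⁷ Pa
Convert: sigma = 3.368 × 10⁷ Pa = 33.68 MPa
Final answer: sigma = 33.68 MPa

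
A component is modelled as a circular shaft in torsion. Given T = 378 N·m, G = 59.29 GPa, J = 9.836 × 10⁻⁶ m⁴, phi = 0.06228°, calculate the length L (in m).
Model: a circular shaft in torsion, so phi = (T·L) / (G·J).
Solve for L: L = (phi·G·J) / T.
Convert to SI units:
  G = 59.29 GPa = 5.929 × 10¹⁰ Pa
  phi = 0.06228° = 0.001087 rad
Substitute:
  L = (0.001087 × (5.929 × 10¹⁰) × (9.836 × 10⁻⁶)) / 378
  L = 1.677 m
Final answer: L = 1.677 m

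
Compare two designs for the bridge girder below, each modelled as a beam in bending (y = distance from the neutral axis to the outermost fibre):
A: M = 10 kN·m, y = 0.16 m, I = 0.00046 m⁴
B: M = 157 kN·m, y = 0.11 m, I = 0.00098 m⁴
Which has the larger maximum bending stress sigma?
Model: a beam in bending (y = distance from the neutral axis to the outermost fibre), so sigma = (M·y) / I (SI units).
  A: sigma = (10000 × 0.16) / 0.00046 = 3.478 × 10⁶ Pa = 3.478 MPa
  B: sigma = (157000 × 0.11) / 0.00098 = 1.762 × 10⁷ Pa = 17.62 MPa
17.62 MPa > 3.478 MPa, so B is larger.
Final answer: B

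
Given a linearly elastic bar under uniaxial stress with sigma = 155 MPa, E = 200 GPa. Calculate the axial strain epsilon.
Model: a linearly elastic bar under uniaxial stress, so epsilon = sigma / E.
Convert to SI units:
  sigma = 155 MPa = 1.55 × 10⁸ Pa
  E = 200 GPa = 2 × 10¹¹ Pa
Substitute:
  epsilon = (1.55 × 10⁸) / (2 × 10¹¹)
  epsilon = 0.000775
Final answer: epsilon = 0.000775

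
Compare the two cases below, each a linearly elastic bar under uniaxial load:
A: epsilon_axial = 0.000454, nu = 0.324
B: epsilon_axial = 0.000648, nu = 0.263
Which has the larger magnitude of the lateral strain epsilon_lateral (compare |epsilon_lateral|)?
Model: a linearly elastic bar under uniaxial load, so epsilon_lateral = -nu·epsilon_axial (SI units).
  A: epsilon_lateral = -(0.324 × 0.000454) = -0.0001471
  B: epsilon_lateral = -(0.263 × 0.000648) = -0.0001704
|epsilon_lateral|: A = 0.0001471, B = 0.0001704, so B is larger in magnitude.
Final answer: B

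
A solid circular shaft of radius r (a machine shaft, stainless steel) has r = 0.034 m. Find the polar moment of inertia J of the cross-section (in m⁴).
Model: a solid circular shaft of radius r, so J = (π·r^4) / 2.
Substitute:
  J = (π × 0.034^4) / 2
  J = 2.099 × 10⁻⁶ m⁴
Final answer: J = 2.099 × 10⁻⁶ m⁴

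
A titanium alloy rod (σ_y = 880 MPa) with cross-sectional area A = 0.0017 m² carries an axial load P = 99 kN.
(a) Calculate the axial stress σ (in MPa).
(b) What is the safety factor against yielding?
(a) Axial stress σ = P/A. Convert P = 99 kN = 99000 N.
  σ = 99000 / 0.0017 = 5.824 × 10⁷ Pa = 58.24 MPa
(b) Safety factor SF = σ_y/σ = 880 / 58.24 = 15.11
Final answer: (a) σ = 58.24 MPa, (b) SF = 15.11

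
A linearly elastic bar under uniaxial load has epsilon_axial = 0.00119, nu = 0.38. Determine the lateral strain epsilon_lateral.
Model: a linearly elastic bar under uniaxial load, so epsilon_lateral = -nu·epsilon_axial.
Substitute:
  epsilon_lateral = -(0.38 × 0.00119)
  epsilon_lateral = -0.0004522
Final answer: epsilon_lateral = -0.0004522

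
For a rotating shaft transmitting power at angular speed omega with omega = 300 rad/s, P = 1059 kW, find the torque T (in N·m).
Model: a rotating shaft transmitting power at angular speed omega, so P = T·omega.
Solve for T: T = P / omega.
Convert to SI units:
  P = 1059 kW = 1.059 × 10⁶ W
Substitute:
  T = (1.059 × 10⁶) / 300
  T = 3530 N·m
Final answer: T = 3530 N·m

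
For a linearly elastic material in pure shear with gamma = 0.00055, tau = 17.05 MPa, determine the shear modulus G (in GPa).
Model: a linearly elastic material in pure shear, so tau = G·gamma.
Solve for G: G = tau / gamma.
Convert to SI units:
  tau = 17.05 MPa = 1.705 × 10⁷ Pa
Substitute:
  G = (1.705 × 10⁷) / 0.00055
  G = 3.1 × 10¹⁰ Pa
Convert: G = 3.1 × 10¹⁰ Pa = 31 GPa
Final answer: G = 31 GPa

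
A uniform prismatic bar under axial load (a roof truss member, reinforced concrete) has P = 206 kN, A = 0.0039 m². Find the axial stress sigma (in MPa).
Model: a uniform prismatic bar under axial load, so sigma = P / A.
Convert to SI units:
  P = 206 kN = 206000 N
Substitute:
  sigma = 206000 / 0.0039
  sigma = 5.282 × 10⁷ Pa
Convert: sigma = 5.282 × 10⁷ Pa = 52.82 MPa
Final answer: sigma = 52.82 MPa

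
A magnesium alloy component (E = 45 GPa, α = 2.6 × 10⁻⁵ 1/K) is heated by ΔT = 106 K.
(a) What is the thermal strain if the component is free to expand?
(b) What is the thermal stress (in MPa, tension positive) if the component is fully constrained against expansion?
(a) Free thermal strain ε_th = α·ΔT = (2.6 × 10⁻⁵) × 106 = 0.002756
(b) Fully constrained, the expansion is suppressed, so σ = -E·α·ΔT. Convert E = 45 GPa = 4.5 × 10¹⁰ Pa.
  σ = -(4.5 × 10¹⁰) × (2.6 × 10⁻⁵) × 106 = -1.24 × 10⁸ Pa = -124 MPa (compressive)
Final answer: (a) ε_th = 0.002756, (b) σ = -124 MPa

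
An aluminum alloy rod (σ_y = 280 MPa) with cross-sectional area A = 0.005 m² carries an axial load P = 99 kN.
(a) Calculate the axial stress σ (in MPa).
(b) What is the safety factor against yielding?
(a) Axial stress σ = P/A. Convert P = 99 kN = 99000 N.
  σ = 99000 / 0.005 = 1.98 × 10⁷ Pa = 19.8 MPa
(b) Safety factor SF = σ_y/σ = 280 / 19.8 = 14.14
Final answer: (a) σ = 19.8 MPa, (b) SF = 14.14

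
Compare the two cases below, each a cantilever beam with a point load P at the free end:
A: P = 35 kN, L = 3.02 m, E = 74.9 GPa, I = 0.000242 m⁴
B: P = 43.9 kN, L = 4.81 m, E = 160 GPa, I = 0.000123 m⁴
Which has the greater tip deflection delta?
Model: a cantilever beam with a point load P at the free end, so delta = (P·L^3) / (3·E·I) (SI units).
  A: delta = (35000 × 3.02^3) / (3 × (7.49 × 10¹⁰) × 0.000242) = 0.01773 m = 17.73 mm
  B: delta = (43900 × 4.81^3) / (3 × (1.6 × 10¹¹) × 0.000123) = 0.08275 m = 82.75 mm
82.75 mm > 17.73 mm, so B is larger.
Final answer: B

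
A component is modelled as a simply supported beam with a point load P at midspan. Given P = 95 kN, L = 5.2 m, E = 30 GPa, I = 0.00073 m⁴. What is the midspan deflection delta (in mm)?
Model: a simply supported beam with a point load P at midspan, so delta = (P·L^3) / (48·E·I).
Convert to SI units:
  P = 95 kN = 95000 N
  E = 30 GPa = 3 × 10¹⁰ Pa
Substitute:
  delta = (95000 × 5.2^3) / (48 × (3 × 10¹⁰) × 0.00073)
  delta = 0.01271 m
Convert: delta = 0.01271 m = 12.71 mm
Final answer: delta = 12.71 mm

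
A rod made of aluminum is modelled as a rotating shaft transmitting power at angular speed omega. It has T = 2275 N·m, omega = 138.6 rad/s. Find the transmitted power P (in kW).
Model: a rotating shaft transmitting power at angular speed omega, so P = T·omega.
Substitute:
  P = 2275 × 138.6
  P = 315300 W
Convert: P = 315300 W = 315.3 kW
Final answer: P = 315.3 kW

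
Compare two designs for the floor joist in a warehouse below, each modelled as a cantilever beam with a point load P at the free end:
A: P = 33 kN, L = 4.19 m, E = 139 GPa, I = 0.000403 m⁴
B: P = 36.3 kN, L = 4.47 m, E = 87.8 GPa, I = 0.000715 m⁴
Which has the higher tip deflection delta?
Model: a cantilever beam with a point load P at the free end, so delta = (P·L^3) / (3·E·I) (SI units).
  A: delta = (33000 × 4.19^3) / (3 × (1.39 × 10¹¹) × 0.000403) = 0.01444 m = 14.44 mm
  B: delta = (36300 × 4.47^3) / (3 × (8.78 × 10¹⁰) × 0.000715) = 0.01722 m = 17.22 mm
17.22 mm > 14.44 mm, so B is larger.
Final answer: B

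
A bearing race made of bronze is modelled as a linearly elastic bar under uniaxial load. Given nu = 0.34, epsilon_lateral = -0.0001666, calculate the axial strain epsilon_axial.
Model: a linearly elastic bar under uniaxial load, so epsilon_lateral = -nu·epsilon_axial.
Solve for epsilon_axial: epsilon_axial = -epsilon_lateral / nu.
Substitute:
  epsilon_axial = -(-0.0001666) / 0.34
  epsilon_axial = 0.00049
Final answer: epsilon_axial = 0.00049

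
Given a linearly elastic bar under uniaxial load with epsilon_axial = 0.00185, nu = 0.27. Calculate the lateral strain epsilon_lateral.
Model: a linearly elastic bar under uniaxial load, so epsilon_lateral = -nu·epsilon_axial.
Substitute:
  epsilon_lateral = -(0.27 × 0.00185)
  epsilon_lateral = -0.0004995
Final answer: epsilon_lateral = -0.0004995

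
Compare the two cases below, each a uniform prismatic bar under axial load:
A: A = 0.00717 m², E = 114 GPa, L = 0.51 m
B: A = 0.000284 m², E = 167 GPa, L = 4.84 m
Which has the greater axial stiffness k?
Model: a uniform prismatic bar under axial load, so k = (A·E) / L (SI units).
  A: k = (0.00717 × (1.14 × 10¹¹)) / 0.51 = 1.603 × 10⁹ N/m = 1603 MN/m
  B: k = (0.000284 × (1.67 × 10¹¹)) / 4.84 = 9.799 × 10⁶ N/m = 9.799 MN/m
1603 MN/m > 9.799 MN/m, so A is larger.
Final answer: A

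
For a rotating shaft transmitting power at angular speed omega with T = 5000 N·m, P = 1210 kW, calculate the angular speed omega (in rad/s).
Model: a rotating shaft transmitting power at angular speed omega, so P = T·omega.
Solve for omega: omega = P / T.
Convert to SI units:
  P = 1210 kW = 1.21 × 10⁶ W
Substitute:
  omega = (1.21 × 10⁶) / 5000
  omega = 242 rad/s
Final answer: omega = 242 rad/s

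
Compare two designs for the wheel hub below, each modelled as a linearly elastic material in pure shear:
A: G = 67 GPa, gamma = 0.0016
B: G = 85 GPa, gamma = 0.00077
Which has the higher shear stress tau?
Model: a linearly elastic material in pure shear, so tau = G·gamma (SI units).
  A: tau = (6.7 × 10¹⁰) × 0.0016 = 1.072 × 10⁸ Pa = 107.2 MPa
  B: tau = (8.5 × 10¹⁰) × 0.00077 = 6.545 × 10⁷ Pa = 65.45 MPa
107.2 MPa > 65.45 MPa, so A is larger.
Final answer: A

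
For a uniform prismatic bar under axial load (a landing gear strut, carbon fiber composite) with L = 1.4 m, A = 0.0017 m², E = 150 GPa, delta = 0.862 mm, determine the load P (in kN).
Model: a uniform prismatic bar under axial load, so delta = (P·L) / (A·E).
Solve for P: P = (delta·A·E) / L.
Convert to SI units:
  E = 150 GPa = 1.5 × 10¹¹ Pa
  delta = 0.862 mm = 0.000862 m
Substitute:
  P = (0.000862 × 0.0017 × (1.5 × 10¹¹)) / 1.4
  P = 157000 N
Convert: P = 157000 N = 157 kN
Final answer: P = 157 kN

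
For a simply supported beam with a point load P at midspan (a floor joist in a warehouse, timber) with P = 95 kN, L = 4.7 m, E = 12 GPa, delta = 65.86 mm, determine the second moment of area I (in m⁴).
Model: a simply supported beam with a point load P at midspan, so delta = (P·L^3) / (48·E·I).
Solve for I: I = (P·L^3) / (48·delta·E).
Convert to SI units:
  P = 95 kN = 95000 N
  E = 12 GPa = 1.2 × 10¹⁰ Pa
  delta = 65.86 mm = 0.06586 m
Substitute:
  I = (95000 × 4.7^3) / (48 × 0.06586 × (1.2 × 10¹⁰))
  I = 0.00026 m⁴
Final answer: I = 0.00026 m⁴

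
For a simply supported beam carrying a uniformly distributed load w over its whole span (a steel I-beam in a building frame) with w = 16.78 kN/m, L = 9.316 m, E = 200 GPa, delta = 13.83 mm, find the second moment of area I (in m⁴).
Model: a simply supported beam carrying a uniformly distributed load w over its whole span, so delta = (5·w·L^4) / (384·E·I).
Solve for I: I = (5·w·L^4) / (384·delta·E).
Convert to SI units:
  w = 16.78 kN/m = 16780 N/m
  E = 200 GPa = 2 × 10¹¹ Pa
  delta = 13.83 mm = 0.01383 m
Substitute:
  I = (5 × 16780 × 9.316^4) / (384 × 0.01383 × (2 × 10¹¹))
  I = 0.000595 m⁴
Final answer: I = 0.000595 m⁴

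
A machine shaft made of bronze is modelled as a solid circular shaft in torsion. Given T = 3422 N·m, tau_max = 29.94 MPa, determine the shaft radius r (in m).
Model: a solid circular shaft in torsion, so tau_max = (2·T) / (π·r^3).
Solve for r: r = ((2·T) / (π·tau_max))^(1/3).
Convert to SI units:
  tau_max = 29.94 MPa = 2.994 × 10⁷ Pa
Substitute:
  r = ((2 × 3422) / (π × (2.994 × 10⁷)))^(1/3)
  r = 0.04175 m
Final answer: r = 0.04175 m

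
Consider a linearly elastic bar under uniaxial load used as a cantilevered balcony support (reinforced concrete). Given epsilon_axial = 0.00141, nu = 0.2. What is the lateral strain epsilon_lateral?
Model: a linearly elastic bar under uniaxial load, so epsilon_lateral = -nu·epsilon_axial.
Substitute:
  epsilon_lateral = -(0.2 × 0.00141)
  epsilon_lateral = -0.000282
Final answer: epsilon_lateral = -0.000282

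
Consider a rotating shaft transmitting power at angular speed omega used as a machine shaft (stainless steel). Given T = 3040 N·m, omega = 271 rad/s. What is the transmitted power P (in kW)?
Model: a rotating shaft transmitting power at angular speed omega, so P = T·omega.
Substitute:
  P = 3040 × 271
  P = 823800 W
Convert: P = 823800 W = 823.8 kW
Final answer: P = 823.8 kW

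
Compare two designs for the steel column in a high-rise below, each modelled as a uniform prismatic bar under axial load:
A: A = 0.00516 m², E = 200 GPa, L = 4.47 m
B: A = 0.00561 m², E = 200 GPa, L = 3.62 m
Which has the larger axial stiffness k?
Model: a uniform prismatic bar under axial load, so k = (A·E) / L (SI units).
  A: k = (0.00516 × (2 × 10¹¹)) / 4.47 = 2.309 × 10⁸ N/m = 230.9 MN/m
  B: k = (0.00561 × (2 × 10¹¹)) / 3.62 = 3.099 × 10⁸ N/m = 309.9 MN/m
309.9 MN/m > 230.9 MN/m, so B is larger.
Final answer: B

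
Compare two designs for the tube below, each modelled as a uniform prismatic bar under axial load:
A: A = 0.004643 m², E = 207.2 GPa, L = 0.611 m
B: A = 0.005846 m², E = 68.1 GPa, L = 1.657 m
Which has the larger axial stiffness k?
Model: a uniform prismatic bar under axial load, so k = (A·E) / L (SI units).
  A: k = (0.004643 × (2.072 × 10¹¹)) / 0.611 = 1.575 × 10⁹ N/m = 1575 MN/m
  B: k = (0.005846 × (6.81 × 10¹⁰)) / 1.657 = 2.403 × 10⁸ N/m = 240.3 MN/m
1575 MN/m > 240.3 MN/m, so A is larger.
Final answer: A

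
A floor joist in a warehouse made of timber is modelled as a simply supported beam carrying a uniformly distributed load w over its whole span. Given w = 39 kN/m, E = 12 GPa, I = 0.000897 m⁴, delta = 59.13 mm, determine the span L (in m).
Model: a simply supported beam carrying a uniformly distributed load w over its whole span, so delta = (5·w·L^4) / (384·E·I).
Solve for L: L = ((384·delta·E·I) / (5·w))^(1/4).
Convert to SI units:
  w = 39 kN/m = 39000 N/m
  E = 12 GPa = 1.2 × 10¹⁰ Pa
  delta = 59.13 mm = 0.05913 m
Substitute:
  L = ((384 × 0.05913 × (1.2 × 10¹⁰) × 0.000897) / (5 × 39000))^(1/4)
  L = 5.95 m
Final answer: L = 5.95 m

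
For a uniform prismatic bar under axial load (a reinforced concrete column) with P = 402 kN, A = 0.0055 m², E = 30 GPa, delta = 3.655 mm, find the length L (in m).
Model: a uniform prismatic bar under axial load, so delta = (P·L) / (A·E).
Solve for L: L = (delta·A·E) / P.
Convert to SI units:
  P = 402 kN = 402000 N
  E = 30 GPa = 3 × 10¹⁰ Pa
  delta = 3.655 mm = 0.003655 m
Substitute:
  L = (0.003655 × 0.0055 × (3 × 10¹⁰)) / 402000
  L = 1.5 m
Final answer: L = 1.5 m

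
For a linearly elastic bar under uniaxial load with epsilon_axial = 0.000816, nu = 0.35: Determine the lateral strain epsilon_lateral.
Model: a linearly elastic bar under uniaxial load, so epsilon_lateral = -nu·epsilon_axial.
Substitute:
  epsilon_lateral = -(0.35 × 0.000816)
  epsilon_lateral = -0.0002856
Final answer: epsilon_lateral = -0.0002856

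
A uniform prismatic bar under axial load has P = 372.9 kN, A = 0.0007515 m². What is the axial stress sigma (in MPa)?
Model: a uniform prismatic bar under axial load, so sigma = P / A.
Convert to SI units:
  P = 372.9 kN = 372900 N
Substitute:
  sigma = 372900 / 0.0007515
  sigma = 4.962 × 10⁸ Pa
Convert: sigma = 4.962 × 10⁸ Pa = 496.2 MPa
Final answer: sigma = 496.2 MPa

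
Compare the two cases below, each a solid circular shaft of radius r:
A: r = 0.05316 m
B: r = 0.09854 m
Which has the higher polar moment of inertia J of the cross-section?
Model: a solid circular shaft of radius r, so J = (π·r^4) / 2 (SI units).
  A: J = (π × 0.05316^4) / 2 = 1.254 × 10⁻⁵ m⁴
  B: J = (π × 0.09854^4) / 2 = 0.0001481 m⁴
0.0001481 m⁴ > 1.254 × 10⁻⁵ m⁴, so B is larger.
Final answer: B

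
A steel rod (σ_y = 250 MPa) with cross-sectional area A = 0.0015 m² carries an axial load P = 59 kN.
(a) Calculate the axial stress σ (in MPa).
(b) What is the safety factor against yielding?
(a) Axial stress σ = P/A. Convert P = 59 kN = 59000 N.
  σ = 59000 / 0.0015 = 3.933 × 10⁷ Pa = 39.33 MPa
(b) Safety factor SF = σ_y/σ = 250 / 39.33 = 6.356
Final answer: (a) σ = 39.33 MPa, (b) SF = 6.356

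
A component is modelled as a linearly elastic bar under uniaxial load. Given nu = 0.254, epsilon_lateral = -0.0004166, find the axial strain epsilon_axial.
Model: a linearly elastic bar under uniaxial load, so epsilon_lateral = -nu·epsilon_axial.
Solve for epsilon_axial: epsilon_axial = -epsilon_lateral / nu.
Substitute:
  epsilon_axial = -(-0.0004166) / 0.254
  epsilon_axial = 0.00164
Final answer: epsilon_axial = 0.00164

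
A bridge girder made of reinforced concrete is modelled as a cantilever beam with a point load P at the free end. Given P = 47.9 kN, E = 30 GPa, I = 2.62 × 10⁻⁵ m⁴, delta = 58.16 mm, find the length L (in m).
Model: a cantilever beam with a point load P at the free end, so delta = (P·L^3) / (3·E·I).
Solve for L: L = ((3·delta·E·I) / P)^(1/3).
Convert to SI units:
  P = 47.9 kN = 47900 N
  E = 30 GPa = 3 × 10¹⁰ Pa
  delta = 58.16 mm = 0.05816 m
Substitute:
  L = ((3 × 0.05816 × (3 × 10¹⁰) × (2.62 × 10⁻⁵)) / 47900)^(1/3)
  L = 1.42 m
Final answer: L = 1.42 m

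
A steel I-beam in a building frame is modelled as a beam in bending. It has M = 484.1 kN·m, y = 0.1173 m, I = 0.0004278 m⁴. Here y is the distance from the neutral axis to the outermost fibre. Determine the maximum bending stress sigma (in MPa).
Model: a beam in bending, so sigma = (M·y) / I.
Convert to SI units:
  M = 484.1 kN·m = 484100 N·m
Substitute:
  sigma = (484100 × 0.1173) / 0.0004278
  sigma = 1.327 × 10⁸ Pa
Convert: sigma = 1.327 × 10⁸ Pa = 132.7 MPa
Final answer: sigma = 132.7 MPa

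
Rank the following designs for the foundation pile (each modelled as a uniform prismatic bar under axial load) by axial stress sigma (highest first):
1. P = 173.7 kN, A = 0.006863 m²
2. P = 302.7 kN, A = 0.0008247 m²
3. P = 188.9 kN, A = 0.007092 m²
Model: a uniform prismatic bar under axial load, so sigma = P / A (SI units).
  Case 1: sigma = 173700 / 0.006863 = 2.531 × 10⁷ Pa = 25.31 MPa
  Case 2: sigma = 302700 / 0.0008247 = 3.67 × 10⁸ Pa = 367 MPa
  Case 3: sigma = 188900 / 0.007092 = 2.664 × 10⁷ Pa = 26.64 MPa
Ordering: 367 MPa (case 2) > 26.64 MPa (case 3) > 25.31 MPa (case 1)
Final answer: 2, 3, 1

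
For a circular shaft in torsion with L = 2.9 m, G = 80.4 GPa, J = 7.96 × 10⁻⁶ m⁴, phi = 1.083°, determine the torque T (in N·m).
Model: a circular shaft in torsion, so phi = (T·L) / (G·J).
Solve for T: T = (phi·G·J) / L.
Convert to SI units:
  G = 80.4 GPa = 8.04 × 10¹⁰ Pa
  phi = 1.083° = 0.0189 rad
Substitute:
  T = (0.0189 × (8.04 × 10¹⁰) × (7.96 × 10⁻⁶)) / 2.9
  T = 4171 N·m
Final answer: T = 4171 N·m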